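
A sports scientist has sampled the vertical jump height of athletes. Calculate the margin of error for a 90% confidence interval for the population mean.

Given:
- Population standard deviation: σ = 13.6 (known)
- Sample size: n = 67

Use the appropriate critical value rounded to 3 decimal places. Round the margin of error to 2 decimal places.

The population standard deviation σ is known, so use the z-interval margin of error formula.

For 90% confidence, z* = 1.645 (from standard normal table)

Margin of error formula for z-interval: E = z* × σ/√n

E = 1.645 × 13.6/√67
  = 1.645 × 1.661504
  = 2.7332

Rounded to 2 decimal places:

2.73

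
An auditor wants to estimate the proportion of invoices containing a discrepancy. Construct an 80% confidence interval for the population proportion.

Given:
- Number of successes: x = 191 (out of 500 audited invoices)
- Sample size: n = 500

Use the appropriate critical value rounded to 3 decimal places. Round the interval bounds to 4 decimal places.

Sample proportion: p̂ = 191/500 = 0.382000

Check conditions for normal approximation:
  np̂ = 191 ≥ 10 ✓
  n(1-p̂) = 309 ≥ 10 ✓

The sample is large enough, so use a z-interval (normal approximation) for the proportion.

For 80% confidence, z* = 1.282 (from standard normal table)

Standard error: SE = √(p̂(1-p̂)/n) = √(0.382000×0.618000/500) = 0.02172906

Margin of error: E = z* × SE = 1.282 × 0.02172906 = 0.027857

Z-interval: p̂ ± E = 0.382000 ± 0.027857 = (0.354143, 0.409857)

Rounded to 4 decimal places:

(0.3541, 0.4099)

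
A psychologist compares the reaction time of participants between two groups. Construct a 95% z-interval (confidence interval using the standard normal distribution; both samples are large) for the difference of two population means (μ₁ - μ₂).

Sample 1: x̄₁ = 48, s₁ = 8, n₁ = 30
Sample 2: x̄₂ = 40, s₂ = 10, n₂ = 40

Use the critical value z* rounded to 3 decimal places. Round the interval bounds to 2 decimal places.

Both samples are large (n₁ = 30 ≥ 30, n₂ = 40 ≥ 30), so a z-interval for the difference of means applies.

Point estimate: x̄₁ - x̄₂ = 48 - 40 = 8

Standard error: SE = √(s₁²/n₁ + s₂²/n₂)
= √(8²/30 + 10²/40)
= √(2.133333 + 2.500000)
= 2.152518

For 95% confidence, z* = 1.96 (from standard normal table)
Margin of error: E = z* × SE = 1.96 × 2.152518 = 4.2189

Z-interval: (x̄₁ - x̄₂) ± E = 8 ± 4.2189 = (3.7811, 12.2189)

Rounded to 2 decimal places:

(3.78, 12.22)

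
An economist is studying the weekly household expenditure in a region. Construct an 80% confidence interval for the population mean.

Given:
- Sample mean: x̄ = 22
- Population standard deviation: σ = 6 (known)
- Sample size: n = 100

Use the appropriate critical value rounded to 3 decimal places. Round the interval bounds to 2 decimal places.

The population standard deviation σ is known, so use a z-interval (standard normal critical value).

For 80% confidence, z* = 1.282 (from standard normal table)

Standard error: SE = σ/√n = 6/√100 = 0.600000

Margin of error: E = z* × SE = 1.282 × 0.600000 = 0.7692

Z-interval: x̄ ± E = 22 ± 0.7692 = (21.2308, 22.7692)

Rounded to 2 decimal places:

(21.23, 22.77)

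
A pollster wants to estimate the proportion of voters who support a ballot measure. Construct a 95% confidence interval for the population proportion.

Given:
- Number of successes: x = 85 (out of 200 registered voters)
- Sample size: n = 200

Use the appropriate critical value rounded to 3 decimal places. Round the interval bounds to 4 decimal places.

Sample proportion: p̂ = 85/200 = 0.425000

Check conditions for normal approximation:
  np̂ = 85 ≥ 10 ✓
  n(1-p̂) = 115 ≥ 10 ✓

The sample is large enough, so use a z-interval (normal approximation) for the proportion.

For 95% confidence, z* = 1.96 (from standard normal table)

Standard error: SE = √(p̂(1-p̂)/n) = √(0.425000×0.575000/200) = 0.03495533

Margin of error: E = z* × SE = 1.96 × 0.03495533 = 0.068512

Z-interval: p̂ ± E = 0.425000 ± 0.068512 = (0.356488, 0.493512)

Rounded to 4 decimal places:

(0.3565, 0.4935)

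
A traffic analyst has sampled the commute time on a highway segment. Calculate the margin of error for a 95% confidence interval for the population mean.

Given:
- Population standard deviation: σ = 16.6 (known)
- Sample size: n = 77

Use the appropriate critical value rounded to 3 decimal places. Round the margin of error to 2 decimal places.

The population standard deviation σ is known, so use the z-interval margin of error formula.

For 95% confidence, z* = 1.96 (from standard normal table)

Margin of error formula for z-interval: E = z* × σ/√n

E = 1.96 × 16.6/√77
  = 1.96 × 1.891746
  = 3.7078

Rounded to 2 decimal places:

3.71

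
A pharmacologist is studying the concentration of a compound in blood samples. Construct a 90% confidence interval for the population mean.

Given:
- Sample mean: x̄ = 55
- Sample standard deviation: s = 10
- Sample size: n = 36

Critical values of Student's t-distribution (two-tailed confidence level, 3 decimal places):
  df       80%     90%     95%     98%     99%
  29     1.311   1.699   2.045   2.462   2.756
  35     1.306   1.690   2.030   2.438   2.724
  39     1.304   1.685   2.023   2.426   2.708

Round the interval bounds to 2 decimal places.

The population standard deviation σ is unknown (only the sample standard deviation s is given), so use a t-interval with df = n - 1 = 36 - 1 = 35.

For 90% confidence with df = 35, t* = 1.690 (from t-table)

Standard error: SE = s/√n = 10/√36 = 1.666667

Margin of error: E = t* × SE = 1.690 × 1.666667 = 2.8167

T-interval: x̄ ± E = 55 ± 2.8167 = (52.1833, 57.8167)

Rounded to 2 decimal places:

(52.18, 57.82)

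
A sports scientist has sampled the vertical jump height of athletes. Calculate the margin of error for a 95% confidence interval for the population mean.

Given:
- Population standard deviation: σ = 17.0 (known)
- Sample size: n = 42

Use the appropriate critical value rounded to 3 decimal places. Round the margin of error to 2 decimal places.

The population standard deviation σ is known, so use the z-interval margin of error formula.

For 95% confidence, z* = 1.96 (from standard normal table)

Margin of error formula for z-interval: E = z* × σ/√n

E = 1.96 × 17.0/√42
  = 1.96 × 2.623157
  = 5.1414

Rounded to 2 decimal places:

5.14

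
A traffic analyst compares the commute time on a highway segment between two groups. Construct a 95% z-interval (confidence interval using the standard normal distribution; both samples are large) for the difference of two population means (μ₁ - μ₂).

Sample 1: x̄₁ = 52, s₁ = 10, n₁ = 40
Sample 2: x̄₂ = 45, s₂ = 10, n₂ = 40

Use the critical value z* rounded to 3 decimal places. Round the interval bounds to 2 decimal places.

Both samples are large (n₁ = 40 ≥ 30, n₂ = 40 ≥ 30), so a z-interval for the difference of means applies.

Point estimate: x̄₁ - x̄₂ = 52 - 45 = 7

Standard error: SE = √(s₁²/n₁ + s₂²/n₂)
= √(10²/40 + 10²/40)
= √(2.500000 + 2.500000)
= 2.236068

For 95% confidence, z* = 1.96 (from standard normal table)
Margin of error: E = z* × SE = 1.96 × 2.236068 = 4.3827

Z-interval: (x̄₁ - x̄₂) ± E = 7 ± 4.3827 = (2.6173, 11.3827)

Rounded to 2 decimal places:

(2.62, 11.38)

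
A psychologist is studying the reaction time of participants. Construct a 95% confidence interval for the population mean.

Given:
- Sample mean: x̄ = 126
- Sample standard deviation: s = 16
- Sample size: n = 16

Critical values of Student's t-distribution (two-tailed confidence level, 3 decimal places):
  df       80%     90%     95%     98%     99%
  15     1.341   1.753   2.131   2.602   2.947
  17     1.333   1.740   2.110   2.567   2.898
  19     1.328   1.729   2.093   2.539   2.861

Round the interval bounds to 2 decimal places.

The population standard deviation σ is unknown (only the sample standard deviation s is given), so use a t-interval with df = n - 1 = 16 - 1 = 15.

For 95% confidence with df = 15, t* = 2.131 (from t-table)

Standard error: SE = s/√n = 16/√16 = 4.000000

Margin of error: E = t* × SE = 2.131 × 4.000000 = 8.5240

T-interval: x̄ ± E = 126 ± 8.5240 = (117.4760, 134.5240)

Rounded to 2 decimal places:

(117.48, 134.52)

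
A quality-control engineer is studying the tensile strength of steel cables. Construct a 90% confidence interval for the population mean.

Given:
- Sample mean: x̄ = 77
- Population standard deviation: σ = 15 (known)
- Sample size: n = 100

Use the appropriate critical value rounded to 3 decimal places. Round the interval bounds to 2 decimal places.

The population standard deviation σ is known, so use a z-interval (standard normal critical value).

For 90% confidence, z* = 1.645 (from standard normal table)

Standard error: SE = σ/√n = 15/√100 = 1.500000

Margin of error: E = z* × SE = 1.645 × 1.500000 = 2.4675

Z-interval: x̄ ± E = 77 ± 2.4675 = (74.5325, 79.4675)

Rounded to 2 decimal places:

(74.53, 79.47)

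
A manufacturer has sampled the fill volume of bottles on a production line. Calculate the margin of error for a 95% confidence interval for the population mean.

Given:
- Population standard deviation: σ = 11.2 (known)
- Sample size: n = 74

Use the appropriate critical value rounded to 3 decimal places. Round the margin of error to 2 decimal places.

The population standard deviation σ is known, so use the z-interval margin of error formula.

For 95% confidence, z* = 1.96 (from standard normal table)

Margin of error formula for z-interval: E = z* × σ/√n

E = 1.96 × 11.2/√74
  = 1.96 × 1.301974
  = 2.5519

Rounded to 2 decimal places:

2.55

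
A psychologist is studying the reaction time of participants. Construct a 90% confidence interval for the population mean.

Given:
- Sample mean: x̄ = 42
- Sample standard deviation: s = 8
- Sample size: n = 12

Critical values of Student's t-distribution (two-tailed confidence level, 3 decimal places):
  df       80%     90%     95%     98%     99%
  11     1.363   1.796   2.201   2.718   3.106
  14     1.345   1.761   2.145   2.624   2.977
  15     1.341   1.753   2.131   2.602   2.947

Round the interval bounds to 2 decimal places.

The population standard deviation σ is unknown (only the sample standard deviation s is given), so use a t-interval with df = n - 1 = 12 - 1 = 11.

For 90% confidence with df = 11, t* = 1.796 (from t-table)

Standard error: SE = s/√n = 8/√12 = 2.309401

Margin of error: E = t* × SE = 1.796 × 2.309401 = 4.1477

T-interval: x̄ ± E = 42 ± 4.1477 = (37.8523, 46.1477)

Rounded to 2 decimal places:

(37.85, 46.15)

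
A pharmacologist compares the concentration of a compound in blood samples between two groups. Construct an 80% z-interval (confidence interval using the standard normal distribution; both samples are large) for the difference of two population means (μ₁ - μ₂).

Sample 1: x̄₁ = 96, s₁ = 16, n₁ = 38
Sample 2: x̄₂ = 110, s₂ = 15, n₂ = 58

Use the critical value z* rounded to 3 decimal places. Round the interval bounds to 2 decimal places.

Both samples are large (n₁ = 38 ≥ 30, n₂ = 58 ≥ 30), so a z-interval for the difference of means applies.

Point estimate: x̄₁ - x̄₂ = 96 - 110 = -14

Standard error: SE = √(s₁²/n₁ + s₂²/n₂)
= √(16²/38 + 15²/58)
= √(6.736842 + 3.879310)
= 3.258244

For 80% confidence, z* = 1.282 (from standard normal table)
Margin of error: E = z* × SE = 1.282 × 3.258244 = 4.1771

Z-interval: (x̄₁ - x̄₂) ± E = -14 ± 4.1771 = (-18.1771, -9.8229)

Rounded to 2 decimal places:

(-18.18, -9.82)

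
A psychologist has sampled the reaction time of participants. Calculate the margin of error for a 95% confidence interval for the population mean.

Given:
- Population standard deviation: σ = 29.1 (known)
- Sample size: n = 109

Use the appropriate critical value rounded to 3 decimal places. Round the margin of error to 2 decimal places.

The population standard deviation σ is known, so use the z-interval margin of error formula.

For 95% confidence, z* = 1.96 (from standard normal table)

Margin of error formula for z-interval: E = z* × σ/√n

E = 1.96 × 29.1/√109
  = 1.96 × 2.787274
  = 5.4631

Rounded to 2 decimal places:

5.46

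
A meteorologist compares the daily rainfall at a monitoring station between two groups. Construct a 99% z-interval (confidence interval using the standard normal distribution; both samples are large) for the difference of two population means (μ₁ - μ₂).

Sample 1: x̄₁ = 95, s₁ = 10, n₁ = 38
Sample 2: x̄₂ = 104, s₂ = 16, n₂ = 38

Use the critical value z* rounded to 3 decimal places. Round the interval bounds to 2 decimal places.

Both samples are large (n₁ = 38 ≥ 30, n₂ = 38 ≥ 30), so a z-interval for the difference of means applies.

Point estimate: x̄₁ - x̄₂ = 95 - 104 = -9

Standard error: SE = √(s₁²/n₁ + s₂²/n₂)
= √(10²/38 + 16²/38)
= √(2.631579 + 6.736842)
= 3.060788

For 99% confidence, z* = 2.576 (from standard normal table)
Margin of error: E = z* × SE = 2.576 × 3.060788 = 7.8846

Z-interval: (x̄₁ - x̄₂) ± E = -9 ± 7.8846 = (-16.8846, -1.1154)

Rounded to 2 decimal places:

(-16.88, -1.12)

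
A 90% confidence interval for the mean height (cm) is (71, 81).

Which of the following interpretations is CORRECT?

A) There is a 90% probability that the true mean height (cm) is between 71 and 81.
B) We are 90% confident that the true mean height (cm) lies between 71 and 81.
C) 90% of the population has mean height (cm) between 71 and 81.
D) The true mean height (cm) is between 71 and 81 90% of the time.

A confidence interval represents our confidence in the procedure, not a probability statement about the parameter.

Key concept: If we repeated this sampling process many times and computed a 90% CI each time, about 90% of those intervals would contain the true population parameter.

For this specific interval (71, 81):
- Midpoint (point estimate): 76
- Margin of error: 5

The correct interpretation is the one stating confidence that the true parameter lies in the interval — option B.

B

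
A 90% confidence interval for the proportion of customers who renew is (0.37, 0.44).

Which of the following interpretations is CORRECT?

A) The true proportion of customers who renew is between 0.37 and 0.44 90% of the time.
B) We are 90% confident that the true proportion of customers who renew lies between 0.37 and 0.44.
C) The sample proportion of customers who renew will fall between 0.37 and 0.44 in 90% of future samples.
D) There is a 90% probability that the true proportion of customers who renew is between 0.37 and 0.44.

A confidence interval represents our confidence in the procedure, not a probability statement about the parameter.

Key concept: If we repeated this sampling process many times and computed a 90% CI each time, about 90% of those intervals would contain the true population parameter.

For this specific interval (0.37, 0.44):
- Midpoint (point estimate): 0.405
- Margin of error: 0.035

The correct interpretation is the one stating confidence that the true parameter lies in the interval — option B.

B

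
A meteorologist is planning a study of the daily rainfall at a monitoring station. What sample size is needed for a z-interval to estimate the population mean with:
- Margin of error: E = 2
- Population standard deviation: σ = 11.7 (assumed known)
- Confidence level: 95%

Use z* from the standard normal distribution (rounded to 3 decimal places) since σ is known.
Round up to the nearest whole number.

Using z* since population σ is known (z-interval formula).

For 95% confidence, z* = 1.96 (from standard normal table)

Sample size formula for z-interval: n = (z*σ/E)²

n = (1.96 × 11.7 / 2)²
  = (11.466000)²
  = 131.4692

Round up to the nearest whole number: n = 132

132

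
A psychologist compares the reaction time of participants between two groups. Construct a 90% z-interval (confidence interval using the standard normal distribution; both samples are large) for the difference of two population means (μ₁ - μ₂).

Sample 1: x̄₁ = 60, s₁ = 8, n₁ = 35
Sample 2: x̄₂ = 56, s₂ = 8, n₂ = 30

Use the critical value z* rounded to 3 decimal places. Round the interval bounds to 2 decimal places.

Both samples are large (n₁ = 35 ≥ 30, n₂ = 30 ≥ 30), so a z-interval for the difference of means applies.

Point estimate: x̄₁ - x̄₂ = 60 - 56 = 4

Standard error: SE = √(s₁²/n₁ + s₂²/n₂)
= √(8²/35 + 8²/30)
= √(1.828571 + 2.133333)
= 1.990453

For 90% confidence, z* = 1.645 (from standard normal table)
Margin of error: E = z* × SE = 1.645 × 1.990453 = 3.2743

Z-interval: (x̄₁ - x̄₂) ± E = 4 ± 3.2743 = (0.7257, 7.2743)

Rounded to 2 decimal places:

(0.73, 7.27)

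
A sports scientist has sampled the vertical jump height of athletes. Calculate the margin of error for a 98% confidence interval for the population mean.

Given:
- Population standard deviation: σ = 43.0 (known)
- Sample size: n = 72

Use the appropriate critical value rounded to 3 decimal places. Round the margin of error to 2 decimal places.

The population standard deviation σ is known, so use the z-interval margin of error formula.

For 98% confidence, z* = 2.326 (from standard normal table)

Margin of error formula for z-interval: E = z* × σ/√n

E = 2.326 × 43.0/√72
  = 2.326 × 5.067599
  = 11.7872

Rounded to 2 decimal places:

11.79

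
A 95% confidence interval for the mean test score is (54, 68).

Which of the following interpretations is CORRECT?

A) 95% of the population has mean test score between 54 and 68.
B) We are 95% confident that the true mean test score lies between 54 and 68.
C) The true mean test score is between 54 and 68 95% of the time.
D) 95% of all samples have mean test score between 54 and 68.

A confidence interval represents our confidence in the procedure, not a probability statement about the parameter.

Key concept: If we repeated this sampling process many times and computed a 95% CI each time, about 95% of those intervals would contain the true population parameter.

For this specific interval (54, 68):
- Midpoint (point estimate): 61
- Margin of error: 7

The correct interpretation is the one stating confidence that the true parameter lies in the interval — option B.

B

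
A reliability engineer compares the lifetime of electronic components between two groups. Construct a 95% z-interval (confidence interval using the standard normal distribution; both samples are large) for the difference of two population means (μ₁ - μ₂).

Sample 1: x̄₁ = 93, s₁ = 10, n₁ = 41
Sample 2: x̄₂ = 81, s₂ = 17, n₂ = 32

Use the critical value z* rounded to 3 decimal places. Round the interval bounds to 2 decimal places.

Both samples are large (n₁ = 41 ≥ 30, n₂ = 32 ≥ 30), so a z-interval for the difference of means applies.

Point estimate: x̄₁ - x̄₂ = 93 - 81 = 12

Standard error: SE = √(s₁²/n₁ + s₂²/n₂)
= √(10²/41 + 17²/32)
= √(2.439024 + 9.031250)
= 3.386779

For 95% confidence, z* = 1.96 (from standard normal table)
Margin of error: E = z* × SE = 1.96 × 3.386779 = 6.6381

Z-interval: (x̄₁ - x̄₂) ± E = 12 ± 6.6381 = (5.3619, 18.6381)

Rounded to 2 decimal places:

(5.36, 18.64)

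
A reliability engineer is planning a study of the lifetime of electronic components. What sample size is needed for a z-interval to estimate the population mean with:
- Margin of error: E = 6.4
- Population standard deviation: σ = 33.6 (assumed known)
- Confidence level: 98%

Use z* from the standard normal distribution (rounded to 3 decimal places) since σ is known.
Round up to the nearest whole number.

Using z* since population σ is known (z-interval formula).

For 98% confidence, z* = 2.326 (from standard normal table)

Sample size formula for z-interval: n = (z*σ/E)²

n = (2.326 × 33.6 / 6.4)²
  = (12.211500)²
  = 149.1207

Round up to the nearest whole number: n = 150

150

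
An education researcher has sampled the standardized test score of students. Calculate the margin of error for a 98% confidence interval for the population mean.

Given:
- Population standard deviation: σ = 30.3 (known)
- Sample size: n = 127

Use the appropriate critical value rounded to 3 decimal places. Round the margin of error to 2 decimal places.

The population standard deviation σ is known, so use the z-interval margin of error formula.

For 98% confidence, z* = 2.326 (from standard normal table)

Margin of error formula for z-interval: E = z* × σ/√n

E = 2.326 × 30.3/√127
  = 2.326 × 2.688690
  = 6.2539

Rounded to 2 decimal places:

6.25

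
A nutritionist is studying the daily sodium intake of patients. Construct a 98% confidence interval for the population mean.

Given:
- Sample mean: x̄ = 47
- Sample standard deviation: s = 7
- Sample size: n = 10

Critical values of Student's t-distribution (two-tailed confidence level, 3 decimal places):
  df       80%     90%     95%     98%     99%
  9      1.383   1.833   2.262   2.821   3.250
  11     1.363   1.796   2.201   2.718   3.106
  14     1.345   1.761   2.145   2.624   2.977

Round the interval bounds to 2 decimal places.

The population standard deviation σ is unknown (only the sample standard deviation s is given), so use a t-interval with df = n - 1 = 10 - 1 = 9.

For 98% confidence with df = 9, t* = 2.821 (from t-table)

Standard error: SE = s/√n = 7/√10 = 2.213594

Margin of error: E = t* × SE = 2.821 × 2.213594 = 6.2445

T-interval: x̄ ± E = 47 ± 6.2445 = (40.7555, 53.2445)

Rounded to 2 decimal places:

(40.76, 53.24)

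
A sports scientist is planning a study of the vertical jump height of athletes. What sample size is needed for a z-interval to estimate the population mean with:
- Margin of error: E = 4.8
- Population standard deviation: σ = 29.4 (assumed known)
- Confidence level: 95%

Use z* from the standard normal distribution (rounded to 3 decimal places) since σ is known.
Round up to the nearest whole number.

Using z* since population σ is known (z-interval formula).

For 95% confidence, z* = 1.96 (from standard normal table)

Sample size formula for z-interval: n = (z*σ/E)²

n = (1.96 × 29.4 / 4.8)²
  = (12.005000)²
  = 144.1200

Round up to the nearest whole number: n = 145

145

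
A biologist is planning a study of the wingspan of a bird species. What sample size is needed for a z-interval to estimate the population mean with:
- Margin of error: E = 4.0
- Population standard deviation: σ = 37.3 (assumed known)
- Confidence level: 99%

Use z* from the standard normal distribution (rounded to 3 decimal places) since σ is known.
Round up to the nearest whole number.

Using z* since population σ is known (z-interval formula).

For 99% confidence, z* = 2.576 (from standard normal table)

Sample size formula for z-interval: n = (z*σ/E)²

n = (2.576 × 37.3 / 4.0)²
  = (24.021200)²
  = 577.0180

Round up to the nearest whole number: n = 578

578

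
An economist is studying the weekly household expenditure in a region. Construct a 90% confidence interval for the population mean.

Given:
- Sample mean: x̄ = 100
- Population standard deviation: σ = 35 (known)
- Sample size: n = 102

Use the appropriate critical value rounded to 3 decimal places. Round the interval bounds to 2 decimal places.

The population standard deviation σ is known, so use a z-interval (standard normal critical value).

For 90% confidence, z* = 1.645 (from standard normal table)

Standard error: SE = σ/√n = 35/√102 = 3.465516

Margin of error: E = z* × SE = 1.645 × 3.465516 = 5.7008

Z-interval: x̄ ± E = 100 ± 5.7008 = (94.2992, 105.7008)

Rounded to 2 decimal places:

(94.30, 105.70)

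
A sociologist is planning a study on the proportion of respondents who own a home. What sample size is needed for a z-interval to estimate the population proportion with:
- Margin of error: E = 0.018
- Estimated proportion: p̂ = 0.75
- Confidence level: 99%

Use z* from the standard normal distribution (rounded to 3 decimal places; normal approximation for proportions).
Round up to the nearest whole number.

Using z* for proportion z-interval (normal approximation).

For 99% confidence, z* = 2.576 (from standard normal table)

Sample size formula for proportion z-interval: n = z*²p̂(1-p̂)/E²

n = 2.576² × 0.75 × 0.25 / 0.018²
  = 6.635776 × 0.1875 / 0.000324
  = 3840.1481

Round up to the nearest whole number: n = 3841

3841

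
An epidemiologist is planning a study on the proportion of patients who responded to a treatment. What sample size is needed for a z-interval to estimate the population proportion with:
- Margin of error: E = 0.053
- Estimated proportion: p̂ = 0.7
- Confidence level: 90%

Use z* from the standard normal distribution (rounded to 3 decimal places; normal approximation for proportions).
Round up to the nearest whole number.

Using z* for proportion z-interval (normal approximation).

For 90% confidence, z* = 1.645 (from standard normal table)

Sample size formula for proportion z-interval: n = z*²p̂(1-p̂)/E²

n = 1.645² × 0.7 × 0.3 / 0.053²
  = 2.706025 × 0.21 / 0.002809
  = 202.3016

Round up to the nearest whole number: n = 203

203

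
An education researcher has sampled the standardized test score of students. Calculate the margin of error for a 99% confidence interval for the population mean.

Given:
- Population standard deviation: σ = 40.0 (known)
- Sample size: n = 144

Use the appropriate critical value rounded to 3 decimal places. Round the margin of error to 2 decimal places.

The population standard deviation σ is known, so use the z-interval margin of error formula.

For 99% confidence, z* = 2.576 (from standard normal table)

Margin of error formula for z-interval: E = z* × σ/√n

E = 2.576 × 40.0/√144
  = 2.576 × 3.333333
  = 8.5867

Rounded to 2 decimal places:

8.59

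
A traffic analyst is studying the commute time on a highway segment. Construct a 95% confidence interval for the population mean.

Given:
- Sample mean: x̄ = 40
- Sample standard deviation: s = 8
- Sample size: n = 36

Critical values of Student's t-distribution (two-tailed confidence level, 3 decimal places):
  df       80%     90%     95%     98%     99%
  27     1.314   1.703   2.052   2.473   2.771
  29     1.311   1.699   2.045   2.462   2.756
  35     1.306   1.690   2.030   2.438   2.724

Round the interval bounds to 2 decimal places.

The population standard deviation σ is unknown (only the sample standard deviation s is given), so use a t-interval with df = n - 1 = 36 - 1 = 35.

For 95% confidence with df = 35, t* = 2.030 (from t-table)

Standard error: SE = s/√n = 8/√36 = 1.333333

Margin of error: E = t* × SE = 2.030 × 1.333333 = 2.7067

T-interval: x̄ ± E = 40 ± 2.7067 = (37.2933, 42.7067)

Rounded to 2 decimal places:

(37.29, 42.71)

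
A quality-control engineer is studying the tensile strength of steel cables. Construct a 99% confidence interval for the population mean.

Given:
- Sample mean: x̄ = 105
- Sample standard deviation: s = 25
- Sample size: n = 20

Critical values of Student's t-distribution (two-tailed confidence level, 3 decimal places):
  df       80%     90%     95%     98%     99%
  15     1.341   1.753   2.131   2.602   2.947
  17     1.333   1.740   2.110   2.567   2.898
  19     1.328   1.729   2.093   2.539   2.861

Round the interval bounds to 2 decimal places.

The population standard deviation σ is unknown (only the sample standard deviation s is given), so use a t-interval with df = n - 1 = 20 - 1 = 19.

For 99% confidence with df = 19, t* = 2.861 (from t-table)

Standard error: SE = s/√n = 25/√20 = 5.590170

Margin of error: E = t* × SE = 2.861 × 5.590170 = 15.9935

T-interval: x̄ ± E = 105 ± 15.9935 = (89.0065, 120.9935)

Rounded to 2 decimal places:

(89.01, 120.99)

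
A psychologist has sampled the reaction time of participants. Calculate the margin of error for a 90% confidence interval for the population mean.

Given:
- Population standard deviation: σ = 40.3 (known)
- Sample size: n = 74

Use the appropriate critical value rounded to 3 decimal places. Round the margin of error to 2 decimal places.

The population standard deviation σ is known, so use the z-interval margin of error formula.

For 90% confidence, z* = 1.645 (from standard normal table)

Margin of error formula for z-interval: E = z* × σ/√n

E = 1.645 × 40.3/√74
  = 1.645 × 4.684780
  = 7.7065

Rounded to 2 decimal places:

7.71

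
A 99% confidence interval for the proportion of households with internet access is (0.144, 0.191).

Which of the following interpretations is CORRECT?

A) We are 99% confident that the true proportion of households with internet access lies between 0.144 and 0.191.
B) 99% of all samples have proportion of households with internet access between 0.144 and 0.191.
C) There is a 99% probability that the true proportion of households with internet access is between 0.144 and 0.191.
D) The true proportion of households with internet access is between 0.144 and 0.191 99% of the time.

A confidence interval represents our confidence in the procedure, not a probability statement about the parameter.

Key concept: If we repeated this sampling process many times and computed a 99% CI each time, about 99% of those intervals would contain the true population parameter.

For this specific interval (0.144, 0.191):
- Midpoint (point estimate): 0.1675
- Margin of error: 0.0235

The correct interpretation is the one stating confidence that the true parameter lies in the interval — option A.

A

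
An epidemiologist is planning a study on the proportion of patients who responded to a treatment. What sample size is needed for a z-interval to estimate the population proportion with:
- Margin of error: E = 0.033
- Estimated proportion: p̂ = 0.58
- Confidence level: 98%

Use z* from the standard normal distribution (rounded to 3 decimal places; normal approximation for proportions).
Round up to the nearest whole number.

Using z* for proportion z-interval (normal approximation).

For 98% confidence, z* = 2.326 (from standard normal table)

Sample size formula for proportion z-interval: n = z*²p̂(1-p̂)/E²

n = 2.326² × 0.58 × 0.42 / 0.033²
  = 5.410276 × 0.2436 / 0.001089
  = 1210.2325

Round up to the nearest whole number: n = 1211

1211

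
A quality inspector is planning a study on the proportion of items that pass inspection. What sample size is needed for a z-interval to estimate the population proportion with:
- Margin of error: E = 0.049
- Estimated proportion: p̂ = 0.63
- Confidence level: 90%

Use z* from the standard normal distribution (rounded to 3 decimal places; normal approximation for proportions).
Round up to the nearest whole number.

Using z* for proportion z-interval (normal approximation).

For 90% confidence, z* = 1.645 (from standard normal table)

Sample size formula for proportion z-interval: n = z*²p̂(1-p̂)/E²

n = 1.645² × 0.63 × 0.37 / 0.049²
  = 2.706025 × 0.2331 / 0.002401
  = 262.7132

Round up to the nearest whole number: n = 263

263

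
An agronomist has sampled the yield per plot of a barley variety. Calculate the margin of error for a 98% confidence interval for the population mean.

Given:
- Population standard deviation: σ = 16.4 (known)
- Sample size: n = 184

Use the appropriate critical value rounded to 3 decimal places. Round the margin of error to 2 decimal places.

The population standard deviation σ is known, so use the z-interval margin of error formula.

For 98% confidence, z* = 2.326 (from standard normal table)

Margin of error formula for z-interval: E = z* × σ/√n

E = 2.326 × 16.4/√184
  = 2.326 × 1.209024
  = 2.8122

Rounded to 2 decimal places:

2.81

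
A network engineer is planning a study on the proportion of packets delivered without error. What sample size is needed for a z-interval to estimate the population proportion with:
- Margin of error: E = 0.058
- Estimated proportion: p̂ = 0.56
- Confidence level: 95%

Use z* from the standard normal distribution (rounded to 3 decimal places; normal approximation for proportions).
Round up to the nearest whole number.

Using z* for proportion z-interval (normal approximation).

For 95% confidence, z* = 1.96 (from standard normal table)

Sample size formula for proportion z-interval: n = z*²p̂(1-p̂)/E²

n = 1.96² × 0.56 × 0.44 / 0.058²
  = 3.8416 × 0.2464 / 0.003364
  = 281.3824

Round up to the nearest whole number: n = 282

282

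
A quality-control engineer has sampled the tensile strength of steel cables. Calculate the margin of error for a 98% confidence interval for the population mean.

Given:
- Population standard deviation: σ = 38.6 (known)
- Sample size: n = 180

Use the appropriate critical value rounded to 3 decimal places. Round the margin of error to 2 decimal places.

The population standard deviation σ is known, so use the z-interval margin of error formula.

For 98% confidence, z* = 2.326 (from standard normal table)

Margin of error formula for z-interval: E = z* × σ/√n

E = 2.326 × 38.6/√180
  = 2.326 × 2.877074
  = 6.6921

Rounded to 2 decimal places:

6.69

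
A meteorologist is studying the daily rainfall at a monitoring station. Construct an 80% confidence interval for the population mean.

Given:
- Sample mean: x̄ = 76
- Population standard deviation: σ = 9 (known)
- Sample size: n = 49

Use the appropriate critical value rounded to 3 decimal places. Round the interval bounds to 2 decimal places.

The population standard deviation σ is known, so use a z-interval (standard normal critical value).

For 80% confidence, z* = 1.282 (from standard normal table)

Standard error: SE = σ/√n = 9/√49 = 1.285714

Margin of error: E = z* × SE = 1.282 × 1.285714 = 1.6483

Z-interval: x̄ ± E = 76 ± 1.6483 = (74.3517, 77.6483)

Rounded to 2 decimal places:

(74.35, 77.65)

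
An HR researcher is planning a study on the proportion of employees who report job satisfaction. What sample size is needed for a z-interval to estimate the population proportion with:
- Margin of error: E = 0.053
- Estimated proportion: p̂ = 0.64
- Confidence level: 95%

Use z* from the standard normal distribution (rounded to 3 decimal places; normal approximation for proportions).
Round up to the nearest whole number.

Using z* for proportion z-interval (normal approximation).

For 95% confidence, z* = 1.96 (from standard normal table)

Sample size formula for proportion z-interval: n = z*²p̂(1-p̂)/E²

n = 1.96² × 0.64 × 0.36 / 0.053²
  = 3.8416 × 0.2304 / 0.002809
  = 315.0960

Round up to the nearest whole number: n = 316

316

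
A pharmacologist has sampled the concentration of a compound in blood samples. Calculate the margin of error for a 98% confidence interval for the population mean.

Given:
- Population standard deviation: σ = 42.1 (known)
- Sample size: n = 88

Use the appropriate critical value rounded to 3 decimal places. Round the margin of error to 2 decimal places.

The population standard deviation σ is known, so use the z-interval margin of error formula.

For 98% confidence, z* = 2.326 (from standard normal table)

Margin of error formula for z-interval: E = z* × σ/√n

E = 2.326 × 42.1/√88
  = 2.326 × 4.487875
  = 10.4388

Rounded to 2 decimal places:

10.44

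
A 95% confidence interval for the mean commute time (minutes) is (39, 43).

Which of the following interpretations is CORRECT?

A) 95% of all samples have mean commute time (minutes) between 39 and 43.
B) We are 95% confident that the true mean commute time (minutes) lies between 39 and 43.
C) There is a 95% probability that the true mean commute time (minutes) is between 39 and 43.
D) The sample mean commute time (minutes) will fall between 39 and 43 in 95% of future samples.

A confidence interval represents our confidence in the procedure, not a probability statement about the parameter.

Key concept: If we repeated this sampling process many times and computed a 95% CI each time, about 95% of those intervals would contain the true population parameter.

For this specific interval (39, 43):
- Midpoint (point estimate): 41
- Margin of error: 2

The correct interpretation is the one stating confidence that the true parameter lies in the interval — option B.

B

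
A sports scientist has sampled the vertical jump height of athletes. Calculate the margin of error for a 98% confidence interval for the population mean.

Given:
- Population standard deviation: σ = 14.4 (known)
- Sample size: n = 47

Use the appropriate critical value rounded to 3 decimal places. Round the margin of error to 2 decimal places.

The population standard deviation σ is known, so use the z-interval margin of error formula.

For 98% confidence, z* = 2.326 (from standard normal table)

Margin of error formula for z-interval: E = z* × σ/√n

E = 2.326 × 14.4/√47
  = 2.326 × 2.100456
  = 4.8857

Rounded to 2 decimal places:

4.89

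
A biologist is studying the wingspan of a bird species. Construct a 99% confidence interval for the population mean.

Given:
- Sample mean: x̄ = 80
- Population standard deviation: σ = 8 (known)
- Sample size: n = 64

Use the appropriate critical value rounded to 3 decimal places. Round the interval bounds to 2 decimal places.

The population standard deviation σ is known, so use a z-interval (standard normal critical value).

For 99% confidence, z* = 2.576 (from standard normal table)

Standard error: SE = σ/√n = 8/√64 = 1.000000

Margin of error: E = z* × SE = 2.576 × 1.000000 = 2.5760

Z-interval: x̄ ± E = 80 ± 2.5760 = (77.4240, 82.5760)

Rounded to 2 decimal places:

(77.42, 82.58)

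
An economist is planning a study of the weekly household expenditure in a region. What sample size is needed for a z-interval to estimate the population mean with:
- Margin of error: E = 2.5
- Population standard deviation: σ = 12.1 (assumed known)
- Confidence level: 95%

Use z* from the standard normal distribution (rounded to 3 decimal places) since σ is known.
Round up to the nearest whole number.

Using z* since population σ is known (z-interval formula).

For 95% confidence, z* = 1.96 (from standard normal table)

Sample size formula for z-interval: n = (z*σ/E)²

n = (1.96 × 12.1 / 2.5)²
  = (9.486400)²
  = 89.9918

Round up to the nearest whole number: n = 90

90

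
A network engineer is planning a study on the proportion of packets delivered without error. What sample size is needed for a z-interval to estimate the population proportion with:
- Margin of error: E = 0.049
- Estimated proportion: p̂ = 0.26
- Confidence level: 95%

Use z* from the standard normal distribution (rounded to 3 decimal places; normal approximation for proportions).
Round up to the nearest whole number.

Using z* for proportion z-interval (normal approximation).

For 95% confidence, z* = 1.96 (from standard normal table)

Sample size formula for proportion z-interval: n = z*²p̂(1-p̂)/E²

n = 1.96² × 0.26 × 0.74 / 0.049²
  = 3.8416 × 0.1924 / 0.002401
  = 307.8400

Round up to the nearest whole number: n = 308

308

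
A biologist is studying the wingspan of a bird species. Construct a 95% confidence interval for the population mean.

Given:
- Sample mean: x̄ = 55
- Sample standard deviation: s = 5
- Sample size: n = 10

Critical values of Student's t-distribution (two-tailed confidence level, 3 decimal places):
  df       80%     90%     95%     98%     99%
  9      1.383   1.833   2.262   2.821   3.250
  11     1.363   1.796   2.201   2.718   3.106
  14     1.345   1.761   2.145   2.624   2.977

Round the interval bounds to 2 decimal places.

The population standard deviation σ is unknown (only the sample standard deviation s is given), so use a t-interval with df = n - 1 = 10 - 1 = 9.

For 95% confidence with df = 9, t* = 2.262 (from t-table)

Standard error: SE = s/√n = 5/√10 = 1.581139

Margin of error: E = t* × SE = 2.262 × 1.581139 = 3.5765

T-interval: x̄ ± E = 55 ± 3.5765 = (51.4235, 58.5765)

Rounded to 2 decimal places:

(51.42, 58.58)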